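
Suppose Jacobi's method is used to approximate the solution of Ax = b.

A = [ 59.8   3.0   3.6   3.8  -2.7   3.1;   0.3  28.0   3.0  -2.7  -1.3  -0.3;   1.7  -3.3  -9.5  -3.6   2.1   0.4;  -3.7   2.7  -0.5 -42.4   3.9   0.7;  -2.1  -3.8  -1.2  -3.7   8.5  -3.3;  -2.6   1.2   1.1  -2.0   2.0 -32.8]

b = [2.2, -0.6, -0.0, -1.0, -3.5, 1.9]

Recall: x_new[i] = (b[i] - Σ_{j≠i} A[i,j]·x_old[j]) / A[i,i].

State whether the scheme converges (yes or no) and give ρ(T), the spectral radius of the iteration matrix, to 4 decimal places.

Let D = diag(59.8, 28, -9.5, -42.4, 8.5, -32.8); L, U the strict triangles.
Jacobi: T = -D⁻¹(L+U), T[0,4] = -(-2.7)/(59.8) = +0.0452; T[0,0] = 0.
  T[0,:] = [+0.0000 -0.0502 -0.0602 -0.0635 +0.0452 -0.0518]
  T[1,:] = [-0.0107 +0.0000 -0.1071 +0.0964 +0.0464 +0.0107]
  T[2,:] = [+0.1789 -0.3474 +0.0000 -0.3789 +0.2211 +0.0421]
  T[3,:] = [-0.0873 +0.0637 -0.0118 +0.0000 +0.0920 +0.0165]
  T[4,:] = [+0.2471 +0.4471 +0.1412 +0.4353 +0.0000 +0.3882]
  T[5,:] = [-0.0793 +0.0366 +0.0335 -0.0610 +0.0610 +0.0000]
|roots of det(T-λI)|: 0.4453, 0.3209, 0.1300, 0.1272, 0.1272, 0.0016.
ρ(T) = max|λ| = 0.4453; 0.4453 < 1 ⇒ converges.

yes, ρ = 0.4453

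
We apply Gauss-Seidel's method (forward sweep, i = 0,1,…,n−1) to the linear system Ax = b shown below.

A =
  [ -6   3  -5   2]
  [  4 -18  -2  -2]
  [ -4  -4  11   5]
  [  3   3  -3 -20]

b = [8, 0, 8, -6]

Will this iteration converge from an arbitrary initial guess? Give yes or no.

Let D = diag(-6, -18, 11, -20); L, U the strict triangles.
Gauss-Seidel: T = -(D+L)⁻¹U, row 0 first, T[0,1] = -(3)/(-6) = +0.5000; later rows by forward substitution.
  T[0,:] = [+0.0000  +0.5000  -0.8333  +0.3333]
  T[1,:] = [+0.0000  +0.1111  -0.2963  -0.0370]
  T[2,:] = [+0.0000  +0.2222  -0.4108  -0.3468]
  T[3,:] = [+0.0000  +0.0583  -0.1078  +0.0965]
moduli |λ_i(T)| = 0.3063, 0.1741, 0.0710, 0.0000.
ρ(T) = max|λ| = 0.3063; 0.3063 < 1: convergent.

yes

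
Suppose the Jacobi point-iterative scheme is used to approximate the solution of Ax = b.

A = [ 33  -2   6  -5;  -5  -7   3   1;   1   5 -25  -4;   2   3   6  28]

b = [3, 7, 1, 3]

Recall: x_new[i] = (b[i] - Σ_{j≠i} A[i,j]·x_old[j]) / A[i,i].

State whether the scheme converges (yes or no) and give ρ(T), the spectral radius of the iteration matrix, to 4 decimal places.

yes, ρ = 0.4246

Split A = D + L + U, D = diag(33, -7, -25, 28).
T_J = -D⁻¹(L+U): T[1,0] = -(-5)/(-7) = -0.7143; T[1,1] = 0.
  T[0,:] = [+0.0000  +0.0606  -0.1818  +0.1515]
  T[1,:] = [-0.7143  +0.0000  +0.4286  +0.1429]
  T[2,:] = [+0.0400  +0.2000  +0.0000  -0.1600]
  T[3,:] = [-0.0714  -0.1071  -0.2143  +0.0000]
eigenvalue magnitudes: 0.4246, 0.3045, 0.3045, 0.2408.
spectral radius ρ = 0.4246; 0.4246 < 1: convergent.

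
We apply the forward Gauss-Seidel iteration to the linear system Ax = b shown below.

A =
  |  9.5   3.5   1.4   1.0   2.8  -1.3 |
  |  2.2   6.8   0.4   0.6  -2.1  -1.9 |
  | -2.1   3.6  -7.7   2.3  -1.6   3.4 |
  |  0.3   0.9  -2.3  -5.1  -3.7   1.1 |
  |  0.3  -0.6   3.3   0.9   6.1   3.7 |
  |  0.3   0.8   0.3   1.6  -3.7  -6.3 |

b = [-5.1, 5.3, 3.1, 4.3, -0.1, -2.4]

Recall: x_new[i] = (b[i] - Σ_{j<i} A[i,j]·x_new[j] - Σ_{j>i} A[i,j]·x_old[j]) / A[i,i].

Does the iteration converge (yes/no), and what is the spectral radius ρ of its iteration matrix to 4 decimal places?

yes, ρ = 0.8861

Split A = D + L + U, D = diag(9.5, 6.8, -7.7, -5.1, 6.1, -6.3).
GS T = -(D+L)⁻¹U: row 0 first, T[0,2] = -(1.4)/(9.5) = -0.1474; later rows by forward substitution.
  T[0,:] = [+0.0000  -0.3684  -0.1474  -0.1053  -0.2947  +0.1368]
  T[1,:] = [+0.0000  +0.1192  -0.0111  -0.0542  +0.4042  +0.2351]
  T[2,:] = [+0.0000  +0.1562  +0.0350  +0.3021  +0.0616  +0.5142]
  T[3,:] = [+0.0000  -0.0711  -0.0264  -0.1520  -0.6993  +0.0333]
  T[4,:] = [+0.0000  -0.0442  -0.0089  -0.1411  +0.1241  -0.8732]
  T[5,:] = [+0.0000  +0.0129  -0.0083  +0.0468  -0.2103  +0.5822]
|roots of det(T-λI)|: 0.8861, 0.3297, 0.1071, 0.1071, 0.0405, 0.0000.
ρ = 0.8861; 0.8861 < 1 ⇒ converges.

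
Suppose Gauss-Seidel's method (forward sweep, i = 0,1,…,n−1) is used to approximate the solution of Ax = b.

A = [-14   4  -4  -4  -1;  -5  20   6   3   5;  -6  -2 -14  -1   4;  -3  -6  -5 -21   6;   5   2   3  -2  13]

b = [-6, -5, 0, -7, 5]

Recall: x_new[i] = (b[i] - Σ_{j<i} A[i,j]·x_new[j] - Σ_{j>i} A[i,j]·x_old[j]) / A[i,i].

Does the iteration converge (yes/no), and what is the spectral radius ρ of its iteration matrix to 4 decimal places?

Let D = diag(-14, 20, -14, -21, 13); L, U the strict triangles.
T_GS = -(D+L)⁻¹U: row 0 first, T[0,2] = -(-4)/(-14) = -0.2857; later rows by forward substitution.
  T[0,:] = [+0.0000 +0.2857 -0.2857 -0.2857 -0.0714]
  T[1,:] = [+0.0000 +0.0714 -0.3714 -0.2214 -0.2679]
  T[2,:] = [+0.0000 -0.1327 +0.1755 +0.0827 +0.3546]
  T[3,:] = [+0.0000 -0.0296 +0.1052 +0.0844 +0.2880]
  T[4,:] = [+0.0000 -0.0948 +0.1427 +0.1379 +0.0312]
|eigenvalues of T|: 0.6047, 0.1535, 0.1535, 0.0472, 0.0000.
ρ(T) = max|λ| = 0.6047; 0.6047 < 1: convergent.

yes, ρ = 0.6047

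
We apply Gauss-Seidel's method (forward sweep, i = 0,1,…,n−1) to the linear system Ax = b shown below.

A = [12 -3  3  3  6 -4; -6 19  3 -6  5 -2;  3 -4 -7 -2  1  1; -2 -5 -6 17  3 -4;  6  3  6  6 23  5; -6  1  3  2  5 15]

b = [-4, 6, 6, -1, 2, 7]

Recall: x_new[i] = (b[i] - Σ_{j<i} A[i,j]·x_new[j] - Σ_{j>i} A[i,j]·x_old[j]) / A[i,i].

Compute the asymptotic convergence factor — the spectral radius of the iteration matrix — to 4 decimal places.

0.6889

Diagonal D = diag(12, 19, -7, 17, 23, 15); L, U strict lower/upper.
GS T = -(D+L)⁻¹U: row 0 first, T[0,4] = -(6)/(12) = -0.5000; later rows by forward substitution.
  T[0,:] = [+0.0000, +0.2500, -0.2500, -0.2500, -0.5000, +0.3333]
  T[1,:] = [+0.0000, +0.0789, -0.2368, +0.2368, -0.4211, +0.2105]
  T[2,:] = [+0.0000, +0.0620, +0.0282, -0.5282, +0.1692, +0.1654]
  T[3,:] = [+0.0000, +0.0745, -0.0891, -0.1462, -0.2994, +0.3948]
  T[4,:] = [+0.0000, -0.1111, +0.1120, +0.2102, +0.2193, -0.4780]
  T[5,:] = [+0.0000, +0.1094, -0.1153, -0.0607, -0.2390, +0.1929]
|roots of det(T-λI)|: 0.6889, 0.2327, 0.2327, 0.0762, 0.0609, 0.0000.
spectral radius ρ = 0.6889; 0.6889 < 1: convergent.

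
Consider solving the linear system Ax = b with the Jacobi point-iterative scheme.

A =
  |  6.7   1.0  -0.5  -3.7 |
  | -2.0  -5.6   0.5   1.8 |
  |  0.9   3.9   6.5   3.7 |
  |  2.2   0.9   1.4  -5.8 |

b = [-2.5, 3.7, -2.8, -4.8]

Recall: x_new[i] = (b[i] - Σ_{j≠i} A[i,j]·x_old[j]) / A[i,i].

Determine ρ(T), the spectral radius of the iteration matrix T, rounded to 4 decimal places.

0.6432

Let D = diag(6.7, -5.6, 6.5, -5.8); L, U the strict triangles.
T_J = -D⁻¹(L+U): T[2,1] = -(3.9)/(6.5) = -0.6000; T[2,2] = 0.
  T[0,:] = [+0.0000 -0.1493 +0.0746 +0.5522]
  T[1,:] = [-0.3571 +0.0000 +0.0893 +0.3214]
  T[2,:] = [-0.1385 -0.6000 +0.0000 -0.5692]
  T[3,:] = [+0.3793 +0.1552 +0.2414 +0.0000]
|roots of det(T-λI)|: 0.6432, 0.4487, 0.4487, 0.3702.
spectral radius ρ = 0.6432; 0.6432 < 1 ⇒ converges.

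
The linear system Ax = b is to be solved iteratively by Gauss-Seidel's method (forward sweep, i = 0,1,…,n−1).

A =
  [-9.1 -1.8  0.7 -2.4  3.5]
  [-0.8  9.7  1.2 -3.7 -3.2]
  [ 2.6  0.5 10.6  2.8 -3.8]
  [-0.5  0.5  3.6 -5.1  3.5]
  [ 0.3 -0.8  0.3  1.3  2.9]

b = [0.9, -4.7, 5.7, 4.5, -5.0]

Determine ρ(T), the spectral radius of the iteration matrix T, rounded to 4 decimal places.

0.6384

Write A = D+L+U with D = diag(-9.1, 9.7, 10.6, -5.1, 2.9).
GS T = -(D+L)⁻¹U: row 0 first, T[0,4] = -(3.5)/(-9.1) = +0.3846; later rows by forward substitution.
  T[0,:] = [+0.0000  -0.1978  +0.0769  -0.2637  +0.3846]
  T[1,:] = [+0.0000  -0.0163  -0.1174  +0.3597  +0.3616]
  T[2,:] = [+0.0000  +0.0493  -0.0133  -0.2164  +0.2471]
  T[3,:] = [+0.0000  +0.0526  -0.0285  -0.0917  +0.8584]
  T[4,:] = [+0.0000  -0.0127  -0.0262  +0.1900  -0.3504]
eigenvalue magnitudes: 0.6384, 0.2543, 0.0532, 0.0532, 0.0000.
ρ = 0.6384; 0.6384 < 1, so it converges for any x₀.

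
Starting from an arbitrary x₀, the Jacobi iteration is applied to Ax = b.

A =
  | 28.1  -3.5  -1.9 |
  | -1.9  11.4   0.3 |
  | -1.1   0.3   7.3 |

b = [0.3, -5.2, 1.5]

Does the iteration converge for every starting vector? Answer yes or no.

Let D = diag(28.1, 11.4, 7.3); L, U the strict triangles.
T_J = -D⁻¹(L+U): T[0,2] = -(-1.9)/(28.1) = +0.0676; T[0,0] = 0.
  T[0,:] = [+0.0000  +0.1246  +0.0676]
  T[1,:] = [+0.1667  +0.0000  -0.0263]
  T[2,:] = [+0.1507  -0.0411  +0.0000]
|eigenvalues of T|: 0.1924, 0.1616, 0.0308.
ρ(T) = max|λ| = 0.1924; 0.1924 < 1 ⇒ converges.

yes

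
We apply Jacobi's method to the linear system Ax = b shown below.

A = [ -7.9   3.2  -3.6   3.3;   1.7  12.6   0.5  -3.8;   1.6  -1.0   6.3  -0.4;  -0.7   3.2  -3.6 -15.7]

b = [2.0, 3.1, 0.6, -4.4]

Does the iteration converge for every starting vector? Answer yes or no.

yes

Split A = D + L + U, D = diag(-7.9, 12.6, 6.3, -15.7).
T_J = -D⁻¹(L+U): T[0,3] = -(3.3)/(-7.9) = +0.4177; T[0,0] = 0.
  T[0,:] = [+0.0000  +0.4051  -0.4557  +0.4177]
  T[1,:] = [-0.1349  +0.0000  -0.0397  +0.3016]
  T[2,:] = [-0.2540  +0.1587  +0.0000  +0.0635]
  T[3,:] = [-0.0446  +0.2038  -0.2293  +0.0000]
|roots of det(T-λI)|: 0.3739, 0.2982, 0.1849, 0.1849.
ρ = 0.3739; 0.3739 < 1: convergent.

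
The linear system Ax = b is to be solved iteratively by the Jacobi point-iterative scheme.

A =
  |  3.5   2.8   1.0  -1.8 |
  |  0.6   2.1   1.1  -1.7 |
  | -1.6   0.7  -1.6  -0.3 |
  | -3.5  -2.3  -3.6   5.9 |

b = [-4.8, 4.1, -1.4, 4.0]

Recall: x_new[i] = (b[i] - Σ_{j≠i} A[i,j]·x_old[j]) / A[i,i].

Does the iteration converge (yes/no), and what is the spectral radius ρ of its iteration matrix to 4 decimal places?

no, ρ = 1.2903

Split A = D + L + U, D = diag(3.5, 2.1, -1.6, 5.9).
T_J = -D⁻¹(L+U): T[0,1] = -(2.8)/(3.5) = -0.8000; T[0,0] = 0.
  T[0,:] = [+0.0000  -0.8000  -0.2857  +0.5143]
  T[1,:] = [-0.2857  +0.0000  -0.5238  +0.8095]
  T[2,:] = [-1.0000  +0.4375  +0.0000  -0.1875]
  T[3,:] = [+0.5932  +0.3898  +0.6102  +0.0000]
|roots of det(T-λI)|: 1.2903, 0.6779, 0.6779, 0.5975.
spectral radius ρ = 1.2903; 1.2903 > 1: divergent.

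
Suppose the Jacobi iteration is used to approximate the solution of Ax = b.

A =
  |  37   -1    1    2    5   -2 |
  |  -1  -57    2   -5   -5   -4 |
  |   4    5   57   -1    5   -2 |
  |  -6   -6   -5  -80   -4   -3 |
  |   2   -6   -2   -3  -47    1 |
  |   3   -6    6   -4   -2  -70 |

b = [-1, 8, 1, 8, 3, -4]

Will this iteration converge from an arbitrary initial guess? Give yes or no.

yes

A = D + L + U where D = diag(37, -57, 57, -80, -47, -70).
Jacobi: T = -D⁻¹(L+U), T[2,1] = -(5)/(57) = -0.0877; T[2,2] = 0.
  T[0,:] = [+0.0000 +0.0270 -0.0270 -0.0541 -0.1351 +0.0541]
  T[1,:] = [-0.0175 +0.0000 +0.0351 -0.0877 -0.0877 -0.0702]
  T[2,:] = [-0.0702 -0.0877 +0.0000 +0.0175 -0.0877 +0.0351]
  T[3,:] = [-0.0750 -0.0750 -0.0625 +0.0000 -0.0500 -0.0375]
  T[4,:] = [+0.0426 -0.1277 -0.0426 -0.0638 +0.0000 +0.0213]
  T[5,:] = [+0.0429 -0.0857 +0.0857 -0.0571 -0.0286 +0.0000]
|roots of det(T-λI)|: 0.2059, 0.1296, 0.1296, 0.0996, 0.0969, 0.0138.
ρ(T) = max|λ| = 0.2059; 0.2059 < 1: convergent.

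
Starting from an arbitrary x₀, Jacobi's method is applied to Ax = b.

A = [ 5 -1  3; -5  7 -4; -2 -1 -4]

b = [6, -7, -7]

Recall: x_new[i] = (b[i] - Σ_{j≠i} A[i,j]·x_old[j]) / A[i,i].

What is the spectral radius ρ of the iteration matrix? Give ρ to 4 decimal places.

Diagonal D = diag(5, 7, -4); L, U strict lower/upper.
T_J = -D⁻¹(L+U): T[2,1] = -(-1)/(-4) = -0.2500; T[2,2] = 0.
  T[0,:] = [+0.0000, +0.2000, -0.6000]
  T[1,:] = [+0.7143, +0.0000, +0.5714]
  T[2,:] = [-0.5000, -0.2500, +0.0000]
|roots of det(T-λI)|: 0.6173, 0.4280, 0.1893.
ρ(T) = max|λ| = 0.6173; 0.6173 < 1 ⇒ converges.

0.6173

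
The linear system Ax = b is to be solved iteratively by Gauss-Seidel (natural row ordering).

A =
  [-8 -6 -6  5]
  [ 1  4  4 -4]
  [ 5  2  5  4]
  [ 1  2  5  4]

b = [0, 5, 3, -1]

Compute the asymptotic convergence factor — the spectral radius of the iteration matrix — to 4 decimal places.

Write A = D+L+U with D = diag(-8, 4, 5, 4).
GS T = -(D+L)⁻¹U: row 0 first, T[0,3] = -(5)/(-8) = +0.6250; later rows by forward substitution.
  T[0,:] = [+0.0000  -0.7500  -0.7500  +0.6250]
  T[1,:] = [+0.0000  +0.1875  -0.8125  +0.8438]
  T[2,:] = [+0.0000  +0.6750  +1.0750  -1.7625]
  T[3,:] = [+0.0000  -0.7500  -0.7500  +1.6250]
moduli |λ_i(T)| = 1.6901, 1.1181, 0.0794, 0.0000.
ρ(T) = max|λ| = 1.6901; 1.6901 > 1, so it fails to converge.

1.6901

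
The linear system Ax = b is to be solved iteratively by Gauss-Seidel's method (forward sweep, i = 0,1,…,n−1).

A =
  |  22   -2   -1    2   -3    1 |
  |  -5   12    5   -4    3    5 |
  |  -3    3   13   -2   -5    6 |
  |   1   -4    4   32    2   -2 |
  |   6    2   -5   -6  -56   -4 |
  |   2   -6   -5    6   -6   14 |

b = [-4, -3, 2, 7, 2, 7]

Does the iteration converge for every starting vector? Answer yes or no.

yes

Diagonal D = diag(22, 12, 13, 32, -56, 14); L, U strict lower/upper.
GS T = -(D+L)⁻¹U: row 0 first, T[0,3] = -(2)/(22) = -0.0909; later rows by forward substitution.
  T[0,:] = [+0.0000 +0.0909 +0.0455 -0.0909 +0.1364 -0.0455]
  T[1,:] = [+0.0000 +0.0379 -0.3977 +0.2955 -0.1932 -0.4356]
  T[2,:] = [+0.0000 +0.0122 +0.1023 +0.0647 +0.4607 -0.3715]
  T[3,:] = [+0.0000 +0.0004 -0.0639 +0.0317 -0.1485 +0.0559]
  T[4,:] = [+0.0000 +0.0100 -0.0116 -0.0084 -0.0175 -0.0647]
  T[5,:] = [+0.0000 +0.0117 -0.1180 +0.1455 +0.1184 -0.3646]
|roots of det(T-λI)|: 0.3952, 0.1814, 0.0587, 0.0405, 0.0218, 0.0000.
ρ = 0.3952; 0.3952 < 1 ⇒ converges.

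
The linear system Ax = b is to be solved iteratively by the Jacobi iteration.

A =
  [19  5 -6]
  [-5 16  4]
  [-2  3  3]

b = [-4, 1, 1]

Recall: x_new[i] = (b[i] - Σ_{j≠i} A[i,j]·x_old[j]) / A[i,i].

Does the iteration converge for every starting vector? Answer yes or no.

Split A = D + L + U, D = diag(19, 16, 3).
Jacobi: T = -D⁻¹(L+U), T[0,1] = -(5)/(19) = -0.2632; T[0,0] = 0.
  T[0,:] = [+0.0000  -0.2632  +0.3158]
  T[1,:] = [+0.3125  +0.0000  -0.2500]
  T[2,:] = [+0.6667  -1.0000  +0.0000]
moduli |λ_i(T)| = 0.6776, 0.5229, 0.1547.
ρ = 0.6776; 0.6776 < 1 ⇒ converges.

yes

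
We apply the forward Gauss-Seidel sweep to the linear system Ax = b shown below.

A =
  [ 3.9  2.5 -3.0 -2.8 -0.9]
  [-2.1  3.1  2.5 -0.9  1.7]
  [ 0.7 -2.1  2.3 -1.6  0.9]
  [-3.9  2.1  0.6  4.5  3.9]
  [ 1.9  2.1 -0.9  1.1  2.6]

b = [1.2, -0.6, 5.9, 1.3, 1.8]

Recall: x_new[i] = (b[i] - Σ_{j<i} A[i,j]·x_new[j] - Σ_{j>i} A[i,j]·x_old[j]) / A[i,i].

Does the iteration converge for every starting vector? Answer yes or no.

Write A = D+L+U with D = diag(3.9, 3.1, 2.3, 4.5, 2.6).
GS T = -(D+L)⁻¹U: row 0 first, T[0,1] = -(2.5)/(3.9) = -0.6410; later rows by forward substitution.
  T[0,:] = [+0.0000, -0.6410, +0.7692, +0.7179, +0.2308]
  T[1,:] = [+0.0000, -0.4342, -0.2854, +0.7767, -0.3921]
  T[2,:] = [+0.0000, -0.2014, -0.4947, +1.1863, -0.8195]
  T[3,:] = [+0.0000, -0.3261, +0.8658, +0.1016, -0.3744]
  T[4,:] = [+0.0000, +0.8874, -0.8692, -0.7843, +0.0228]
|λ(T)| sorted: 1.2678, 1.0742, 0.7851, 0.2130, 0.0000.
spectral radius ρ = 1.2678; 1.2678 > 1, so it fails to converge.

no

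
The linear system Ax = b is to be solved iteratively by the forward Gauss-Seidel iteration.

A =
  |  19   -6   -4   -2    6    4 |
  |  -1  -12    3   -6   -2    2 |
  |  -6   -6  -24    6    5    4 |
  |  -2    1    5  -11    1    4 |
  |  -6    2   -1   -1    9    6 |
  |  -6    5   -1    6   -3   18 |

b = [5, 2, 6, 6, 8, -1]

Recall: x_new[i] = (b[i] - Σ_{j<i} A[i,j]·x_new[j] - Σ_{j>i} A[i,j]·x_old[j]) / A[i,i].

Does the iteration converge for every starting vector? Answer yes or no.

yes

Let D = diag(19, -12, -24, -11, 9, 18); L, U the strict triangles.
T_GS = -(D+L)⁻¹U: row 0 first, T[0,2] = -(-4)/(19) = +0.2105; later rows by forward substitution.
  T[0,:] = [+0.0000  +0.3158  +0.2105  +0.1053  -0.3158  -0.2105]
  T[1,:] = [+0.0000  -0.0263  +0.2325  -0.5088  -0.1404  +0.1842]
  T[2,:] = [+0.0000  -0.0724  -0.1107  +0.3509  +0.3224  +0.1732]
  T[3,:] = [+0.0000  -0.0927  -0.0675  +0.0941  +0.2821  +0.4974]
  T[4,:] = [+0.0000  +0.1980  +0.0689  +0.2327  -0.1122  -0.7734]
  T[5,:] = [+0.0000  +0.1725  +0.0334  +0.2033  -0.1611  -0.4064]
|λ(T)| sorted: 0.9107, 0.2064, 0.1365, 0.1247, 0.1247, 0.0000.
ρ(T) = max|λ| = 0.9107; 0.9107 < 1 ⇒ converges.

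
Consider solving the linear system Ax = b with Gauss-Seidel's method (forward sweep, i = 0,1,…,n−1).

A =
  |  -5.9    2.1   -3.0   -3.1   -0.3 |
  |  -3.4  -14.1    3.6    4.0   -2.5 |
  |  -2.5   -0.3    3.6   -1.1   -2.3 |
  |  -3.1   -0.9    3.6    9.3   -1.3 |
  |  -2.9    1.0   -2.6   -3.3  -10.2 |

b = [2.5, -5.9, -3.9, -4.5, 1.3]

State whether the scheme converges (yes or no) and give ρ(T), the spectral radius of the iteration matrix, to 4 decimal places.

A = D + L + U where D = diag(-5.9, -14.1, 3.6, 9.3, -10.2).
GS T = -(D+L)⁻¹U: row 0 first, T[0,4] = -(-0.3)/(-5.9) = -0.0508; later rows by forward substitution.
  T[0,:] = [+0.0000 +0.3559 -0.5085 -0.5254 -0.0508]
  T[1,:] = [+0.0000 -0.0858 +0.3779 +0.4104 -0.1650]
  T[2,:] = [+0.0000 +0.2400 -0.3216 -0.0251 +0.5898]
  T[3,:] = [+0.0000 +0.0174 -0.0084 -0.1257 -0.1215]
  T[4,:] = [+0.0000 -0.1764 +0.2663 +0.2367 -0.1128]
|eigenvalues of T|: 0.7858, 0.1227, 0.1227, 0.0932, 0.0000.
ρ = 0.7858; 0.7858 < 1 ⇒ converges.

yes, ρ = 0.7858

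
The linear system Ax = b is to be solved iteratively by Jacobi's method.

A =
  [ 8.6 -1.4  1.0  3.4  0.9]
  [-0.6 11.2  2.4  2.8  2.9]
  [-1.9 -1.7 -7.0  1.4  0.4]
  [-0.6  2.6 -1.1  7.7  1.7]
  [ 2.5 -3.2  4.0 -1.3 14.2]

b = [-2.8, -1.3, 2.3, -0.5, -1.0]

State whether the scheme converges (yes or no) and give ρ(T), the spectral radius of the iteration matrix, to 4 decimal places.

yes, ρ = 0.5240

Write A = D+L+U with D = diag(8.6, 11.2, -7, 7.7, 14.2).
Jacobi: T = -D⁻¹(L+U), T[0,3] = -(3.4)/(8.6) = -0.3953; T[0,0] = 0.
  T[0,:] = [+0.0000  +0.1628  -0.1163  -0.3953  -0.1047]
  T[1,:] = [+0.0536  +0.0000  -0.2143  -0.2500  -0.2589]
  T[2,:] = [-0.2714  -0.2429  +0.0000  +0.2000  +0.0571]
  T[3,:] = [+0.0779  -0.3377  +0.1429  +0.0000  -0.2208]
  T[4,:] = [-0.1761  +0.2254  -0.2817  +0.0915  +0.0000]
|eigenvalues of T|: 0.5240, 0.3325, 0.3230, 0.3230, 0.0666.
spectral radius ρ = 0.5240; 0.5240 < 1, so it converges for any x₀.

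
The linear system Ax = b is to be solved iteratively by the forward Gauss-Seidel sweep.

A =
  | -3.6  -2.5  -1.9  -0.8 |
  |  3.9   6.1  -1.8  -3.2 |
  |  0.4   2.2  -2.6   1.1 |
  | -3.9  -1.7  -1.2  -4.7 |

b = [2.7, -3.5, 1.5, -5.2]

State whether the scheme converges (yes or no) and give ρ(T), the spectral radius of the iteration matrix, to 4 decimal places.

no, ρ = 1.1419

Split A = D + L + U, D = diag(-3.6, 6.1, -2.6, -4.7).
T_GS = -(D+L)⁻¹U: row 0 first, T[0,3] = -(-0.8)/(-3.6) = -0.2222; later rows by forward substitution.
  T[0,:] = [+0.0000 -0.6944 -0.5278 -0.2222]
  T[1,:] = [+0.0000 +0.4440 +0.6325 +0.6667]
  T[2,:] = [+0.0000 +0.2688 +0.4540 +0.9530]
  T[3,:] = [+0.0000 +0.3470 +0.0932 -0.3001]
|roots of det(T-λI)|: 1.1419, 0.3767, 0.1672, 0.0000.
ρ = 1.1419; 1.1419 > 1, so it fails to converge.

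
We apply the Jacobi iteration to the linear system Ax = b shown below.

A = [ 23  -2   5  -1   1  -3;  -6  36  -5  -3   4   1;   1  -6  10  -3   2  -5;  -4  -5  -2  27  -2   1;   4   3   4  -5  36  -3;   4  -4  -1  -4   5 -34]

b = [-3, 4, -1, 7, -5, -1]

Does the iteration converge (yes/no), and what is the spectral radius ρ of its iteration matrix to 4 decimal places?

yes, ρ = 0.5483

Let D = diag(23, 36, 10, 27, 36, -34); L, U the strict triangles.
Jacobi: T = -D⁻¹(L+U), T[2,4] = -(2)/(10) = -0.2000; T[2,2] = 0.
  T[0,:] = [+0.0000  +0.0870  -0.2174  +0.0435  -0.0435  +0.1304]
  T[1,:] = [+0.1667  +0.0000  +0.1389  +0.0833  -0.1111  -0.0278]
  T[2,:] = [-0.1000  +0.6000  +0.0000  +0.3000  -0.2000  +0.5000]
  T[3,:] = [+0.1481  +0.1852  +0.0741  +0.0000  +0.0741  -0.0370]
  T[4,:] = [-0.1111  -0.0833  -0.1111  +0.1389  +0.0000  +0.0833]
  T[5,:] = [+0.1176  -0.1176  -0.0294  -0.1176  +0.1471  +0.0000]
eigenvalue magnitudes: 0.5483, 0.3134, 0.3134, 0.2265, 0.1275, 0.1275.
ρ(T) = max|λ| = 0.5483; 0.5483 < 1, so it converges for any x₀.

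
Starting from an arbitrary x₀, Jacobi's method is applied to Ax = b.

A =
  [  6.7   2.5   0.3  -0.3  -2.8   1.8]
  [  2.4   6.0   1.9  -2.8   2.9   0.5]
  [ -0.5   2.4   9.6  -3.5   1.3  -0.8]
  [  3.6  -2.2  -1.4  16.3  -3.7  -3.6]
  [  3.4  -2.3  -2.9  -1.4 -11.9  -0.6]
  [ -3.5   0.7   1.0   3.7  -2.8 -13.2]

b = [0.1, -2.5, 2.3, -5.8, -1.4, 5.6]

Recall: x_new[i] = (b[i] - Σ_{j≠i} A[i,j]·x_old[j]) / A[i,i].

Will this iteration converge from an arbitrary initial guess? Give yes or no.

Diagonal D = diag(6.7, 6, 9.6, 16.3, -11.9, -13.2); L, U strict lower/upper.
Jacobi T = -D⁻¹(L+U): T[5,3] = -(3.7)/(-13.2) = +0.2803; T[5,5] = 0.
  T[0,:] = [+0.0000, -0.3731, -0.0448, +0.0448, +0.4179, -0.2687]
  T[1,:] = [-0.4000, +0.0000, -0.3167, +0.4667, -0.4833, -0.0833]
  T[2,:] = [+0.0521, -0.2500, +0.0000, +0.3646, -0.1354, +0.0833]
  T[3,:] = [-0.2209, +0.1350, +0.0859, +0.0000, +0.2270, +0.2209]
  T[4,:] = [+0.2857, -0.1933, -0.2437, -0.1176, +0.0000, -0.0504]
  T[5,:] = [-0.2652, +0.0530, +0.0758, +0.2803, -0.2121, +0.0000]
|eigenvalues of T|: 0.8395, 0.6235, 0.4572, 0.2454, 0.0776, 0.0776.
ρ = 0.8395; 0.8395 < 1: convergent.

yes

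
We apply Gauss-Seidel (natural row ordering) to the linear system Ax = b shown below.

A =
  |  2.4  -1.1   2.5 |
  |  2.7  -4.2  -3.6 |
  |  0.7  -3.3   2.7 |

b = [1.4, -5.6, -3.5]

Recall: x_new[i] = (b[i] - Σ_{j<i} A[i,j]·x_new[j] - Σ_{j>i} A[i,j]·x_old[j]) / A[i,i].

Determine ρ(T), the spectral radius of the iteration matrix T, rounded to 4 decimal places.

Let D = diag(2.4, -4.2, 2.7); L, U the strict triangles.
Gauss-Seidel: T = -(D+L)⁻¹U, row 0 first, T[0,1] = -(-1.1)/(2.4) = +0.4583; later rows by forward substitution.
  T[0,:] = [+0.0000 +0.4583 -1.0417]
  T[1,:] = [+0.0000 +0.2946 -1.5268]
  T[2,:] = [+0.0000 +0.2413 -1.5960]
|roots of det(T-λI)|: 1.3754, 0.0741, 0.0000.
ρ(T) = max|λ| = 1.3754; 1.3754 > 1: divergent.

1.3754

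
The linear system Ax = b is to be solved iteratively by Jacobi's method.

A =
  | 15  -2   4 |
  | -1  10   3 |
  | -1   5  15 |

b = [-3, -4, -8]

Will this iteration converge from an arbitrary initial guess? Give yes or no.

yes

A = D + L + U where D = diag(15, 10, 15).
Jacobi: T = -D⁻¹(L+U), T[1,0] = -(-1)/(10) = +0.1000; T[1,1] = 0.
  T[0,:] = [+0.0000, +0.1333, -0.2667]
  T[1,:] = [+0.1000, +0.0000, -0.3000]
  T[2,:] = [+0.0667, -0.3333, +0.0000]
|roots of det(T-λI)|: 0.3376, 0.2691, 0.0685.
ρ = 0.3376; 0.3376 < 1 ⇒ converges.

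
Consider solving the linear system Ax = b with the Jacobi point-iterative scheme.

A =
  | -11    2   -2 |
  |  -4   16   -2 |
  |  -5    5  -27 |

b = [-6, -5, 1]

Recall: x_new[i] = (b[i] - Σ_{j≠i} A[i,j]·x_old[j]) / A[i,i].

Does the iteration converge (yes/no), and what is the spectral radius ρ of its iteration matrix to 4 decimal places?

yes, ρ = 0.3694

Let D = diag(-11, 16, -27); L, U the strict triangles.
Jacobi T = -D⁻¹(L+U): T[0,2] = -(-2)/(-11) = -0.1818; T[0,0] = 0.
  T[0,:] = [+0.0000, +0.1818, -0.1818]
  T[1,:] = [+0.2500, +0.0000, +0.1250]
  T[2,:] = [-0.1852, +0.1852, +0.0000]
|eigenvalues of T|: 0.3694, 0.1849, 0.1849.
ρ(T) = max|λ| = 0.3694; 0.3694 < 1 ⇒ converges.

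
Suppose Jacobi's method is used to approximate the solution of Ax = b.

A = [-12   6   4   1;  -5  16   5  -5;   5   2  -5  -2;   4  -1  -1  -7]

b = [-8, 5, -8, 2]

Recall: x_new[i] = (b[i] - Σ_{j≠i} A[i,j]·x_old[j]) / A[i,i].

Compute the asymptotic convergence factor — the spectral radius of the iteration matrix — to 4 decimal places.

A = D + L + U where D = diag(-12, 16, -5, -7).
Jacobi T = -D⁻¹(L+U): T[0,2] = -(4)/(-12) = +0.3333; T[0,0] = 0.
  T[0,:] = [+0.0000 +0.5000 +0.3333 +0.0833]
  T[1,:] = [+0.3125 +0.0000 -0.3125 +0.3125]
  T[2,:] = [+1.0000 +0.4000 +0.0000 -0.4000]
  T[3,:] = [+0.5714 -0.1429 -0.1429 +0.0000]
|eigenvalues of T|: 0.8315, 0.5762, 0.3458, 0.3458.
spectral radius ρ = 0.8315; 0.8315 < 1 ⇒ converges.

0.8315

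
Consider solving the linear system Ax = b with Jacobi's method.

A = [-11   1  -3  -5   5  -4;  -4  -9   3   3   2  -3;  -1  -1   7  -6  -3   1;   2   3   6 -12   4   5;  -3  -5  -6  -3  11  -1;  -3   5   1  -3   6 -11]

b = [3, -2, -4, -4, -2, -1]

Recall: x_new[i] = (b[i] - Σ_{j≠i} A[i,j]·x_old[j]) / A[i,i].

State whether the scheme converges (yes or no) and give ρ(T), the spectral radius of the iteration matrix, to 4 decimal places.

no, ρ = 1.1890

A = D + L + U where D = diag(-11, -9, 7, -12, 11, -11).
Jacobi T = -D⁻¹(L+U): T[5,0] = -(-3)/(-11) = -0.2727; T[5,5] = 0.
  T[0,:] = [+0.0000  +0.0909  -0.2727  -0.4545  +0.4545  -0.3636]
  T[1,:] = [-0.4444  +0.0000  +0.3333  +0.3333  +0.2222  -0.3333]
  T[2,:] = [+0.1429  +0.1429  +0.0000  +0.8571  +0.4286  -0.1429]
  T[3,:] = [+0.1667  +0.2500  +0.5000  +0.0000  +0.3333  +0.4167]
  T[4,:] = [+0.2727  +0.4545  +0.5455  +0.2727  +0.0000  +0.0909]
  T[5,:] = [-0.2727  +0.4545  +0.0909  -0.2727  +0.5455  +0.0000]
|roots of det(T-λI)|: 1.1890, 0.8179, 0.6528, 0.6528, 0.4443, 0.3675.
spectral radius ρ = 1.1890; 1.1890 > 1 ⇒ diverges.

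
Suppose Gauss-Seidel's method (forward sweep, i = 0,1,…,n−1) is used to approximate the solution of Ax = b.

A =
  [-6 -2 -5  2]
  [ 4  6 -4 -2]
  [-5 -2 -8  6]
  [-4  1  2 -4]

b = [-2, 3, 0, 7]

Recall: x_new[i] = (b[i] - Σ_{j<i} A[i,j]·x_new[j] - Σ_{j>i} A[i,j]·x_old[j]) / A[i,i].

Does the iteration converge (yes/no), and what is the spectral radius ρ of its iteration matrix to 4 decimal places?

A = D + L + U where D = diag(-6, 6, -8, -4).
T_GS = -(D+L)⁻¹U: row 0 first, T[0,2] = -(-5)/(-6) = -0.8333; later rows by forward substitution.
  T[0,:] = [+0.0000, -0.3333, -0.8333, +0.3333]
  T[1,:] = [+0.0000, +0.2222, +1.2222, +0.1111]
  T[2,:] = [+0.0000, +0.1528, +0.2153, +0.5139]
  T[3,:] = [+0.0000, +0.4653, +1.2465, -0.0486]
|roots of det(T-λI)|: 1.2084, 0.5829, 0.2366, 0.0000.
ρ(T) = max|λ| = 1.2084; 1.2084 > 1 ⇒ diverges.

no, ρ = 1.2084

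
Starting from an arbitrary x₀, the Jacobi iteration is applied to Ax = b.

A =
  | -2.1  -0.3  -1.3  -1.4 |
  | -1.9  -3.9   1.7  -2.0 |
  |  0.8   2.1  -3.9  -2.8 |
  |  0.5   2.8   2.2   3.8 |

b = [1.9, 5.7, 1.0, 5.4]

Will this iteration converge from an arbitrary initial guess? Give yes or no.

no

A = D + L + U where D = diag(-2.1, -3.9, -3.9, 3.8).
T_J = -D⁻¹(L+U): T[1,3] = -(-2)/(-3.9) = -0.5128; T[1,1] = 0.
  T[0,:] = [+0.0000 -0.1429 -0.6190 -0.6667]
  T[1,:] = [-0.4872 +0.0000 +0.4359 -0.5128]
  T[2,:] = [+0.2051 +0.5385 +0.0000 -0.7179]
  T[3,:] = [-0.1316 -0.7368 -0.5789 +0.0000]
|eigenvalues of T|: 1.1710, 0.8877, 0.2474, 0.2474.
ρ(T) = max|λ| = 1.1710; 1.1710 > 1, so it fails to converge.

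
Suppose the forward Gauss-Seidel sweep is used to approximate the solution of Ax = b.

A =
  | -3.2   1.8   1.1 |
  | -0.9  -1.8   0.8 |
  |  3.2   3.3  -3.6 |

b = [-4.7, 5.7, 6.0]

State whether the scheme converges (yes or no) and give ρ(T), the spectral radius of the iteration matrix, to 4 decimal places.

yes, ρ = 0.6280

Write A = D+L+U with D = diag(-3.2, -1.8, -3.6).
Gauss-Seidel: T = -(D+L)⁻¹U, row 0 first, T[0,1] = -(1.8)/(-3.2) = +0.5625; later rows by forward substitution.
  T[0,:] = [+0.0000, +0.5625, +0.3438]
  T[1,:] = [+0.0000, -0.2812, +0.2726]
  T[2,:] = [+0.0000, +0.2422, +0.5554]
|eigenvalues of T|: 0.6280, 0.3539, 0.0000.
ρ = 0.6280; 0.6280 < 1 ⇒ converges.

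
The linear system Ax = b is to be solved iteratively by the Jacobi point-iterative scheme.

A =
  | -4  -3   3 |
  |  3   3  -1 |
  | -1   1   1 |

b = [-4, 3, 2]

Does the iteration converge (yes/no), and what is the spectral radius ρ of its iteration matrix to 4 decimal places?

Write A = D+L+U with D = diag(-4, 3, 1).
T_J = -D⁻¹(L+U): T[0,1] = -(-3)/(-4) = -0.7500; T[0,0] = 0.
  T[0,:] = [+0.0000, -0.7500, +0.7500]
  T[1,:] = [-1.0000, +0.0000, +0.3333]
  T[2,:] = [+1.0000, -1.0000, +0.0000]
moduli |λ_i(T)| = 1.2515, 0.6321, 0.6321.
spectral radius ρ = 1.2515; 1.2515 > 1, so it fails to converge.

no, ρ = 1.2515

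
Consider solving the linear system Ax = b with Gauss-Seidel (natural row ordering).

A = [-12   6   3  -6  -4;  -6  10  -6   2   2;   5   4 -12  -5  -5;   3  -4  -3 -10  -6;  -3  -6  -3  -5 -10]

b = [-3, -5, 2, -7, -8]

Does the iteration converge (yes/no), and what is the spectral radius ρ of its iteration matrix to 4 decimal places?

Diagonal D = diag(-12, 10, -12, -10, -10); L, U strict lower/upper.
GS T = -(D+L)⁻¹U: row 0 first, T[0,2] = -(3)/(-12) = +0.2500; later rows by forward substitution.
  T[0,:] = [+0.0000  +0.5000  +0.2500  -0.5000  -0.3333]
  T[1,:] = [+0.0000  +0.3000  +0.7500  -0.5000  -0.4000]
  T[2,:] = [+0.0000  +0.3083  +0.3542  -0.7917  -0.6889]
  T[3,:] = [+0.0000  -0.0625  -0.3313  +0.2875  -0.3333]
  T[4,:] = [+0.0000  -0.3913  -0.4656  +0.5438  +0.7133]
eigenvalue magnitudes: 1.4745, 0.4905, 0.1764, 0.1764, 0.0000.
ρ = 1.4745; 1.4745 > 1, so it fails to converge.

no, ρ = 1.4745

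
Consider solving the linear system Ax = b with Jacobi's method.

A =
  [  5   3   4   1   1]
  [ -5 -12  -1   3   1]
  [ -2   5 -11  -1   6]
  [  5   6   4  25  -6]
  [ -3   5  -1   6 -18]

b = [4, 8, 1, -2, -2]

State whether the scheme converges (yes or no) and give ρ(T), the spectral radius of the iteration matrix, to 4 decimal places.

yes, ρ = 0.8751

Diagonal D = diag(5, -12, -11, 25, -18); L, U strict lower/upper.
Jacobi T = -D⁻¹(L+U): T[1,2] = -(-1)/(-12) = -0.0833; T[1,1] = 0.
  T[0,:] = [+0.0000  -0.6000  -0.8000  -0.2000  -0.2000]
  T[1,:] = [-0.4167  +0.0000  -0.0833  +0.2500  +0.0833]
  T[2,:] = [-0.1818  +0.4545  +0.0000  -0.0909  +0.5455]
  T[3,:] = [-0.2000  -0.2400  -0.1600  +0.0000  +0.2400]
  T[4,:] = [-0.1667  +0.2778  -0.0556  +0.3333  +0.0000]
eigenvalue magnitudes: 0.8751, 0.6158, 0.4436, 0.4436, 0.1269.
ρ(T) = max|λ| = 0.8751; 0.8751 < 1 ⇒ converges.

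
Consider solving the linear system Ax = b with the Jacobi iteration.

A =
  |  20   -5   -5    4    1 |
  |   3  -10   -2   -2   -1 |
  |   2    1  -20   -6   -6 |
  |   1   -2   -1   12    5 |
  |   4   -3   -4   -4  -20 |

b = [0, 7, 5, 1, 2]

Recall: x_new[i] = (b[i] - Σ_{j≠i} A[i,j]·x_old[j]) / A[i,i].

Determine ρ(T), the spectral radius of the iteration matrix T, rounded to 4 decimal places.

0.5010

A = D + L + U where D = diag(20, -10, -20, 12, -20).
Jacobi T = -D⁻¹(L+U): T[4,2] = -(-4)/(-20) = -0.2000; T[4,4] = 0.
  T[0,:] = [+0.0000  +0.2500  +0.2500  -0.2000  -0.0500]
  T[1,:] = [+0.3000  +0.0000  -0.2000  -0.2000  -0.1000]
  T[2,:] = [+0.1000  +0.0500  +0.0000  -0.3000  -0.3000]
  T[3,:] = [-0.0833  +0.1667  +0.0833  +0.0000  -0.4167]
  T[4,:] = [+0.2000  -0.1500  -0.2000  -0.2000  +0.0000]
|λ(T)| sorted: 0.5010, 0.2829, 0.2829, 0.0625, 0.0175.
spectral radius ρ = 0.5010; 0.5010 < 1: convergent.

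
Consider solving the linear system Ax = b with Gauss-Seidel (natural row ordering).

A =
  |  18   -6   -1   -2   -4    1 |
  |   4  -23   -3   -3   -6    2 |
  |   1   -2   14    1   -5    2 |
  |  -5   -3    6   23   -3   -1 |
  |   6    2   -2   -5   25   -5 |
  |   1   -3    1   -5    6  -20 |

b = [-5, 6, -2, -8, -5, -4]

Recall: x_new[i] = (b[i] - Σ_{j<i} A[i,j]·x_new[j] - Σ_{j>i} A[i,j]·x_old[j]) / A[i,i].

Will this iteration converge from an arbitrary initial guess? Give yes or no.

yes

Diagonal D = diag(18, -23, 14, 23, 25, -20); L, U strict lower/upper.
Gauss-Seidel: T = -(D+L)⁻¹U, row 0 first, T[0,5] = -(1)/(18) = -0.0556; later rows by forward substitution.
  T[0,:] = [+0.0000, +0.3333, +0.0556, +0.1111, +0.2222, -0.0556]
  T[1,:] = [+0.0000, +0.0580, -0.1208, -0.1111, -0.2222, +0.0773]
  T[2,:] = [+0.0000, -0.0155, -0.0212, -0.0952, +0.3095, -0.1278]
  T[3,:] = [+0.0000, +0.0841, +0.0019, +0.0345, +0.0690, +0.0748]
  T[4,:] = [+0.0000, -0.0691, -0.0050, -0.0185, +0.0030, +0.2119]
  T[5,:] = [+0.0000, -0.0345, +0.0179, +0.0033, +0.0436, +0.0241]
moduli |λ_i(T)| = 0.2349, 0.1573, 0.1573, 0.0264, 0.0264, 0.0000.
ρ = 0.2349; 0.2349 < 1 ⇒ converges.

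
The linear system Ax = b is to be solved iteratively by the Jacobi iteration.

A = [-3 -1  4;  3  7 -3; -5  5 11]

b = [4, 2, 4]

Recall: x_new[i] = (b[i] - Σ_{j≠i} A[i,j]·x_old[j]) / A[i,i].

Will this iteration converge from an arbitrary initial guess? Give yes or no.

Split A = D + L + U, D = diag(-3, 7, 11).
Jacobi T = -D⁻¹(L+U): T[2,0] = -(-5)/(11) = +0.4545; T[2,2] = 0.
  T[0,:] = [+0.0000, -0.3333, +1.3333]
  T[1,:] = [-0.4286, +0.0000, +0.4286]
  T[2,:] = [+0.4545, -0.4545, +0.0000]
moduli |λ_i(T)| = 0.8805, 0.4704, 0.4704.
ρ(T) = max|λ| = 0.8805; 0.8805 < 1, so it converges for any x₀.

yes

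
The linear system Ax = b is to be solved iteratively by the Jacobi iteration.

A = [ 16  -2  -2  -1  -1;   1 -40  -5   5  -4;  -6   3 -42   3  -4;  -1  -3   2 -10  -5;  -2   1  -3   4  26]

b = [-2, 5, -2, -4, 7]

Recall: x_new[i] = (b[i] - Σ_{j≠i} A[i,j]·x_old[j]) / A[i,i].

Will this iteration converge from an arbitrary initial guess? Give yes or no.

Let D = diag(16, -40, -42, -10, 26); L, U the strict triangles.
T_J = -D⁻¹(L+U): T[4,2] = -(-3)/(26) = +0.1154; T[4,4] = 0.
  T[0,:] = [+0.0000  +0.1250  +0.1250  +0.0625  +0.0625]
  T[1,:] = [+0.0250  +0.0000  -0.1250  +0.1250  -0.1000]
  T[2,:] = [-0.1429  +0.0714  +0.0000  +0.0714  -0.0952]
  T[3,:] = [-0.1000  -0.3000  +0.2000  +0.0000  -0.5000]
  T[4,:] = [+0.0769  -0.0385  +0.1154  -0.1538  +0.0000]
|eigenvalues of T|: 0.2579, 0.2067, 0.2067, 0.1525, 0.1525.
spectral radius ρ = 0.2579; 0.2579 < 1, so it converges for any x₀.

yes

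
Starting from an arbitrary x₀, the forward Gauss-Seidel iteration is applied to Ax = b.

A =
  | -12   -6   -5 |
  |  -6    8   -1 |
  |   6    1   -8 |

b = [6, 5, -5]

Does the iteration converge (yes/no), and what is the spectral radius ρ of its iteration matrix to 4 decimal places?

yes, ρ = 0.6374

Diagonal D = diag(-12, 8, -8); L, U strict lower/upper.
GS T = -(D+L)⁻¹U: row 0 first, T[0,1] = -(-6)/(-12) = -0.5000; later rows by forward substitution.
  T[0,:] = [+0.0000 -0.5000 -0.4167]
  T[1,:] = [+0.0000 -0.3750 -0.1875]
  T[2,:] = [+0.0000 -0.4219 -0.3359]
|λ(T)| sorted: 0.6374, 0.0735, 0.0000.
spectral radius ρ = 0.6374; 0.6374 < 1, so it converges for any x₀.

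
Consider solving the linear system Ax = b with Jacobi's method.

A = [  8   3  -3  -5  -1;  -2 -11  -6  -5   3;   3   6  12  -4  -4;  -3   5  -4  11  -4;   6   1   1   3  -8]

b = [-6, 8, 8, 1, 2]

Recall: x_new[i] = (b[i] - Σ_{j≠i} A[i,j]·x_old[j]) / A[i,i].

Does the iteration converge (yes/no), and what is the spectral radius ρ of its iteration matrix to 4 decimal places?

no, ρ = 1.1550

A = D + L + U where D = diag(8, -11, 12, 11, -8).
Jacobi: T = -D⁻¹(L+U), T[1,4] = -(3)/(-11) = +0.2727; T[1,1] = 0.
  T[0,:] = [+0.0000, -0.3750, +0.3750, +0.6250, +0.1250]
  T[1,:] = [-0.1818, +0.0000, -0.5455, -0.4545, +0.2727]
  T[2,:] = [-0.2500, -0.5000, +0.0000, +0.3333, +0.3333]
  T[3,:] = [+0.2727, -0.4545, +0.3636, +0.0000, +0.3636]
  T[4,:] = [+0.7500, +0.1250, +0.1250, +0.3750, +0.0000]
|roots of det(T-λI)|: 1.1550, 0.6117, 0.6117, 0.1673, 0.1067.
ρ(T) = max|λ| = 1.1550; 1.1550 > 1: divergent.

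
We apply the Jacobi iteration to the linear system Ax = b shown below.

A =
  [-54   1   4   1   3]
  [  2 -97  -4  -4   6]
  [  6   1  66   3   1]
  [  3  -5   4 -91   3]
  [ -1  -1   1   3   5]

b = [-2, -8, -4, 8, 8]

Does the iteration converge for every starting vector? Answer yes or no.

yes

Write A = D+L+U with D = diag(-54, -97, 66, -91, 5).
Jacobi T = -D⁻¹(L+U): T[4,1] = -(-1)/(5) = +0.2000; T[4,4] = 0.
  T[0,:] = [+0.0000, +0.0185, +0.0741, +0.0185, +0.0556]
  T[1,:] = [+0.0206, +0.0000, -0.0412, -0.0412, +0.0619]
  T[2,:] = [-0.0909, -0.0152, +0.0000, -0.0455, -0.0152]
  T[3,:] = [+0.0330, -0.0549, +0.0440, +0.0000, +0.0330]
  T[4,:] = [+0.2000, +0.2000, -0.2000, -0.6000, +0.0000]
|roots of det(T-λI)|: 0.1741, 0.1166, 0.1166, 0.1111, 0.1111.
spectral radius ρ = 0.1741; 0.1741 < 1 ⇒ converges.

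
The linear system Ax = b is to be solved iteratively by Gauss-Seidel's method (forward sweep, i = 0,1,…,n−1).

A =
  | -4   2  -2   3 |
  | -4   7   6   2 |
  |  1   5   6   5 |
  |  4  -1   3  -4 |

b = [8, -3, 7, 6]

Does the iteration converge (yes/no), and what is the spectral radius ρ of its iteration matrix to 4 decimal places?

no, ρ = 1.1618

Split A = D + L + U, D = diag(-4, 7, 6, -4).
GS T = -(D+L)⁻¹U: row 0 first, T[0,3] = -(3)/(-4) = +0.7500; later rows by forward substitution.
  T[0,:] = [+0.0000 +0.5000 -0.5000 +0.7500]
  T[1,:] = [+0.0000 +0.2857 -1.1429 +0.1429]
  T[2,:] = [+0.0000 -0.3214 +1.0357 -1.0774]
  T[3,:] = [+0.0000 +0.1875 +0.5625 -0.0937]
|λ(T)| sorted: 1.1618, 0.5544, 0.5544, 0.0000.
ρ = 1.1618; 1.1618 > 1, so it fails to converge.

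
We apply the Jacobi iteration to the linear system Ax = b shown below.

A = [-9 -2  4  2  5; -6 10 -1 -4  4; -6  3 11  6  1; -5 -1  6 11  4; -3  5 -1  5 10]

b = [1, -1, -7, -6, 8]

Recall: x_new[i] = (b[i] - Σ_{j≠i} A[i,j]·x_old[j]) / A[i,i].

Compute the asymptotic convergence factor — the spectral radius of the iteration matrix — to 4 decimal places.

Diagonal D = diag(-9, 10, 11, 11, 10); L, U strict lower/upper.
T_J = -D⁻¹(L+U): T[3,1] = -(-1)/(11) = +0.0909; T[3,3] = 0.
  T[0,:] = [+0.0000  -0.2222  +0.4444  +0.2222  +0.5556]
  T[1,:] = [+0.6000  +0.0000  +0.1000  +0.4000  -0.4000]
  T[2,:] = [+0.5455  -0.2727  +0.0000  -0.5455  -0.0909]
  T[3,:] = [+0.4545  +0.0909  -0.5455  +0.0000  -0.3636]
  T[4,:] = [+0.3000  -0.5000  +0.1000  -0.5000  +0.0000]
|λ(T)| sorted: 1.1520, 0.6579, 0.4360, 0.4360, 0.3054.
ρ(T) = max|λ| = 1.1520; 1.1520 > 1, so it fails to converge.

1.1520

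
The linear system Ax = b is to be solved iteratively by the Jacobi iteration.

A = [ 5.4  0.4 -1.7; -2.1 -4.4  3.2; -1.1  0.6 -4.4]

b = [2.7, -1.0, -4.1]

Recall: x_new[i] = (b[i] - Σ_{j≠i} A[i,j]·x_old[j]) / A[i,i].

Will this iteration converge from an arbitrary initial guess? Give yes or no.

Split A = D + L + U, D = diag(5.4, -4.4, -4.4).
Jacobi: T = -D⁻¹(L+U), T[2,0] = -(-1.1)/(-4.4) = -0.2500; T[2,2] = 0.
  T[0,:] = [+0.0000  -0.0741  +0.3148]
  T[1,:] = [-0.4773  +0.0000  +0.7273]
  T[2,:] = [-0.2500  +0.1364  +0.0000]
eigenvalue magnitudes: 0.2838, 0.1573, 0.1573.
ρ = 0.2838; 0.2838 < 1, so it converges for any x₀.

yes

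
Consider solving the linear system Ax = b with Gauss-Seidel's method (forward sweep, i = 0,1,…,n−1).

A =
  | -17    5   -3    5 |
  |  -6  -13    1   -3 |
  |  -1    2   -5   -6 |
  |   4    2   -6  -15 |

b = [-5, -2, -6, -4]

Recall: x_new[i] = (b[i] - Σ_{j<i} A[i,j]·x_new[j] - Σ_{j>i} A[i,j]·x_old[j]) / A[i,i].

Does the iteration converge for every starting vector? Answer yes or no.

Write A = D+L+U with D = diag(-17, -13, -5, -15).
GS T = -(D+L)⁻¹U: row 0 first, T[0,3] = -(5)/(-17) = +0.2941; later rows by forward substitution.
  T[0,:] = [+0.0000, +0.2941, -0.1765, +0.2941]
  T[1,:] = [+0.0000, -0.1357, +0.1584, -0.3665]
  T[2,:] = [+0.0000, -0.1131, +0.0986, -1.4054]
  T[3,:] = [+0.0000, +0.1056, -0.0654, +0.5917]
moduli |λ_i(T)| = 0.6466, 0.1613, 0.0694, 0.0000.
ρ(T) = max|λ| = 0.6466; 0.6466 < 1, so it converges for any x₀.

yes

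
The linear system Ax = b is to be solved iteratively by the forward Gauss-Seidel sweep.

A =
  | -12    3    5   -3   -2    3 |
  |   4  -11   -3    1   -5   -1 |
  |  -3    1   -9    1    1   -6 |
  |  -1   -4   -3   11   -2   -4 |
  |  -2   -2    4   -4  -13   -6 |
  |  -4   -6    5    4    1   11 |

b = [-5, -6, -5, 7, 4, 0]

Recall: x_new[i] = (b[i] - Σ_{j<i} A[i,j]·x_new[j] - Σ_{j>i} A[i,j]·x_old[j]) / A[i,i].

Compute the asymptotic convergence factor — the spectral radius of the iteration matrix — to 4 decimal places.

0.8252

Write A = D+L+U with D = diag(-12, -11, -9, 11, -13, 11).
T_GS = -(D+L)⁻¹U: row 0 first, T[0,4] = -(-2)/(-12) = -0.1667; later rows by forward substitution.
  T[0,:] = [+0.0000  +0.2500  +0.4167  -0.2500  -0.1667  +0.2500]
  T[1,:] = [+0.0000  +0.0909  -0.1212  +0.0000  -0.5152  +0.0000]
  T[2,:] = [+0.0000  -0.0732  -0.1524  +0.1944  +0.1094  -0.7500]
  T[3,:] = [+0.0000  +0.0358  -0.0478  +0.0303  +0.0092  +0.1818]
  T[4,:] = [+0.0000  -0.0860  -0.0776  +0.0890  +0.1357  -0.7867]
  T[5,:] = [+0.0000  +0.1686  +0.1791  -0.1984  -0.4070  +0.4372]
|roots of det(T-λI)|: 0.8252, 0.2737, 0.2737, 0.0612, 0.0612, 0.0000.
ρ(T) = max|λ| = 0.8252; 0.8252 < 1: convergent.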